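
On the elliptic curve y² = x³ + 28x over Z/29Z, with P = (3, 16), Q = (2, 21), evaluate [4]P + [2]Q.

First 4P:
Repeated addition: build up to 4P.
2P: tangent at (3, 16): λ = (3·3² + 28)/(2·16) ≡ 26/3. 3⁻¹ ≡ 10 (mod 29) since 3·10 = 30 ≡ 1, so λ ≡ 26·10 ≡ 28.
  x = λ² - 3 - 3 = 784 - 6 ≡ 24; y = λ·(3 - 24) - 16 ≡ 5. → (24, 5)
3P: (24, 5) + (3, 16). λ = (16 - 5)/(3 - 24) ≡ 11/8 mod 29. 8⁻¹ ≡ 11 (mod 29), so λ ≡ 5.
  x = λ² - 24 - 3 = 25 - 27 ≡ 27; y = λ·(24 - 27) - 5 ≡ 9. → (27, 9)
4P: (27, 9) + (3, 16). λ = (16 - 9)/(3 - 27) ≡ 7/5 mod 29. 5⁻¹ ≡ 6 (mod 29), so λ ≡ 13.
  x = λ² - 27 - 3 = 169 - 30 ≡ 23; y = λ·(27 - 23) - 9 ≡ 14. → (23, 14)
4P = (23, 14).
Next 2Q:
Repeated addition: build up to 2Q.
2Q: tangent at (2, 21): λ = (3·2² + 28)/(2·21) ≡ 11/13. 13⁻¹ ≡ 9 (mod 29), so λ ≡ 11·9 ≡ 12.
  x = λ² - 2 - 2 = 144 - 4 ≡ 24; y = λ·(2 - 24) - 21 ≡ 5. → (24, 5)
2Q = (24, 5).
Finally 4P + 2Q:
(23, 14) + (24, 5). λ = (5 - 14)/(24 - 23) ≡ 20/1 mod 29. 1⁻¹ ≡ 1 (mod 29) since 1·1 = 1 ≡ 1, so λ ≡ 20.
  x = λ² - 23 - 24 = 400 - 47 ≡ 5; y = λ·(23 - 5) - 14 ≡ 27. → (5, 27)

(5, 27)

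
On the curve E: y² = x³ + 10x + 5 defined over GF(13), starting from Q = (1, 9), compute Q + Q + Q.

Repeated addition: build up to 3Q.
2Q: tangent at (1, 9): λ = (3·1² + 10)/(2·9) ≡ 0/5. 5⁻¹ ≡ 8 (mod 13) since 5·8 = 40 ≡ 1, so λ ≡ 0·8 ≡ 0.
  x = λ² - 1 - 1 = 0 - 2 ≡ 11; y = λ·(1 - 11) - 9 ≡ 4. → (11, 4)
3Q: (11, 4) + (1, 9). λ = (9 - 4)/(1 - 11) ≡ 5/3 mod 13. 3⁻¹ ≡ 9 (mod 13), so λ ≡ 6.
  x = λ² - 11 - 1 = 36 - 12 ≡ 11; y = λ·(11 - 11) - 4 ≡ 9. → (11, 9)

(11, 9)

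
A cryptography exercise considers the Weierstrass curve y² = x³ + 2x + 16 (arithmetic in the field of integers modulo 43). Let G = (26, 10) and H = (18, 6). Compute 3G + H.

First 3G:
Repeated addition: build up to 3G.
2G: tangent at (26, 10): λ = (3·26² + 2)/(2·10) ≡ 9/20. 20⁻¹ ≡ 28 (mod 43), so λ ≡ 9·28 ≡ 37.
  x = λ² - 26 - 26 = 1369 - 52 ≡ 27; y = λ·(26 - 27) - 10 ≡ 39. → (27, 39)
3G: (27, 39) + (26, 10). λ = (10 - 39)/(26 - 27) ≡ 14/42 mod 43. 42⁻¹ ≡ 42 (mod 43), so λ ≡ 29.
  x = λ² - 27 - 26 = 841 - 53 ≡ 14; y = λ·(27 - 14) - 39 ≡ 37. → (14, 37)
3G = (14, 37).
Finally 3G + H:
(14, 37) + (18, 6). λ = (6 - 37)/(18 - 14) ≡ 12/4 mod 43. 4⁻¹ ≡ 11 (mod 43), so λ ≡ 3.
  x = λ² - 14 - 18 = 9 - 32 ≡ 20; y = λ·(14 - 20) - 37 ≡ 31. → (20, 31)

(20, 31)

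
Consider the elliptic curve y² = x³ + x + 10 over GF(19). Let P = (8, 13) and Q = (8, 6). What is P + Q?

O

The two points share x = 8 and their y-coordinates satisfy 13 + 6 ≡ 0 (mod 19), so they are inverses. Their sum is O.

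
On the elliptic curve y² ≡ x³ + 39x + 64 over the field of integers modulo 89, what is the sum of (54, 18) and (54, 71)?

The two points share x = 54 and their y-coordinates satisfy 18 + 71 ≡ 0 (mod 89), so they are inverses. Their sum is the point at infinity.

O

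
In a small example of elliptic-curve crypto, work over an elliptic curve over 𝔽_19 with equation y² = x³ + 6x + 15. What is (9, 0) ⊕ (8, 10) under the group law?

(9, 0) + (8, 10). λ = (10 - 0)/(8 - 9) ≡ 10/18 mod 19. 18⁻¹ ≡ 18 (mod 19) since 18·18 = 324 ≡ 1, so λ ≡ 9.
  x = λ² - 9 - 8 = 81 - 17 ≡ 7; y = λ·(9 - 7) - 0 ≡ 18. → (7, 18)

(7, 18)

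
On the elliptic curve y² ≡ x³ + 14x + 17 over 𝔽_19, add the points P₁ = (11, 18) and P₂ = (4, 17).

(11, 18) + (4, 17). λ = (17 - 18)/(4 - 11) ≡ 18/12 mod 19. 12⁻¹ ≡ 8 (mod 19) since 12·8 = 96 ≡ 1, so λ ≡ 11.
  x = λ² - 11 - 4 = 121 - 15 ≡ 11; y = λ·(11 - 11) - 18 ≡ 1. → (11, 1)

(11, 1)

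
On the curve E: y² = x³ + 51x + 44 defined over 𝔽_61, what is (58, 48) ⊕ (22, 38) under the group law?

(58, 48) + (22, 38). λ = (38 - 48)/(22 - 58) ≡ 51/25 mod 61. 25⁻¹ ≡ 22 (mod 61) since 25·22 = 550 ≡ 1, so λ ≡ 24.
  x = λ² - 58 - 22 = 576 - 80 ≡ 8; y = λ·(58 - 8) - 48 ≡ 54. → (8, 54)

(8, 54)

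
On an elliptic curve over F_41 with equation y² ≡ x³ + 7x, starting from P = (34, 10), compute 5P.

Repeated addition: build up to 5P.
2P: tangent at (34, 10): λ = (3·34² + 7)/(2·10) ≡ 31/20. 20⁻¹ ≡ 39 (mod 41) since 20·39 = 780 ≡ 1, so λ ≡ 31·39 ≡ 20.
  x = λ² - 34 - 34 = 400 - 68 ≡ 4; y = λ·(34 - 4) - 10 ≡ 16. → (4, 16)
3P: (4, 16) + (34, 10). λ = (10 - 16)/(34 - 4) ≡ 35/30 mod 41. 30⁻¹ ≡ 26 (mod 41), so λ ≡ 8.
  x = λ² - 4 - 34 = 64 - 38 ≡ 26; y = λ·(4 - 26) - 16 ≡ 13. → (26, 13)
4P: (26, 13) + (34, 10). λ = (10 - 13)/(34 - 26) ≡ 38/8 mod 41. 8⁻¹ ≡ 36 (mod 41) since 8·36 = 288 ≡ 1, so λ ≡ 15.
  x = λ² - 26 - 34 = 225 - 60 ≡ 1; y = λ·(26 - 1) - 13 ≡ 34. → (1, 34)
5P: (1, 34) + (34, 10). λ = (10 - 34)/(34 - 1) ≡ 17/33 mod 41. 33⁻¹ ≡ 5 (mod 41), so λ ≡ 3.
  x = λ² - 1 - 34 = 9 - 35 ≡ 15; y = λ·(1 - 15) - 34 ≡ 6. → (15, 6)

(15, 6)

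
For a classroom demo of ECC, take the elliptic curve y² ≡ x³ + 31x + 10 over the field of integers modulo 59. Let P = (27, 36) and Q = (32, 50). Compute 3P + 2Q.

First 3P:
Repeated addition: build up to 3P.
2P: tangent at (27, 36): λ = (3·27² + 31)/(2·36) ≡ 35/13. 13⁻¹ ≡ 50 (mod 59) since 13·50 = 650 ≡ 1, so λ ≡ 35·50 ≡ 39.
  x = λ² - 27 - 27 = 1521 - 54 ≡ 51; y = λ·(27 - 51) - 36 ≡ 31. → (51, 31)
3P: (51, 31) + (27, 36). λ = (36 - 31)/(27 - 51) ≡ 5/35 mod 59. 35⁻¹ ≡ 27 (mod 59) since 35·27 = 945 ≡ 1, so λ ≡ 17.
  x = λ² - 51 - 27 = 289 - 78 ≡ 34; y = λ·(51 - 34) - 31 ≡ 22. → (34, 22)
3P = (34, 22).
Next 2Q:
Repeated addition: build up to 2Q.
2Q: tangent at (32, 50): λ = (3·32² + 31)/(2·50) ≡ 35/41. 41⁻¹ ≡ 36 (mod 59) since 41·36 = 1476 ≡ 1, so λ ≡ 35·36 ≡ 21.
  x = λ² - 32 - 32 = 441 - 64 ≡ 23; y = λ·(32 - 23) - 50 ≡ 21. → (23, 21)
2Q = (23, 21).
Finally 3P + 2Q:
(34, 22) + (23, 21). λ = (21 - 22)/(23 - 34) ≡ 58/48 mod 59. 48⁻¹ ≡ 16 (mod 59), so λ ≡ 43.
  x = λ² - 34 - 23 = 1849 - 57 ≡ 22; y = λ·(34 - 22) - 22 ≡ 22. → (22, 22)

(22, 22)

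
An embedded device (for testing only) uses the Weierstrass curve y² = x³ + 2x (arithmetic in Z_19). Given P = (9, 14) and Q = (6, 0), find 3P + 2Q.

(16, 10)

First 3P:
Repeated addition: build up to 3P.
2P: tangent at (9, 14): λ = (3·9² + 2)/(2·14) ≡ 17/9. 9⁻¹ ≡ 17 (mod 19) since 9·17 = 153 ≡ 1, so λ ≡ 17·17 ≡ 4.
  x = λ² - 9 - 9 = 16 - 18 ≡ 17; y = λ·(9 - 17) - 14 ≡ 11. → (17, 11)
3P: (17, 11) + (9, 14). λ = (14 - 11)/(9 - 17) ≡ 3/11 mod 19. 11⁻¹ ≡ 7 (mod 19), so λ ≡ 2.
  x = λ² - 17 - 9 = 4 - 26 ≡ 16; y = λ·(17 - 16) - 11 ≡ 10. → (16, 10)
3P = (16, 10).
Next 2Q:
Repeated addition: build up to 2Q.
2Q: (6, 0) + (6, 0): same x and y₁ ≡ -y₂, so the sum is O.
2Q = O.
Finally 3P + 2Q:
(16, 10) + O = (16, 10) (identity).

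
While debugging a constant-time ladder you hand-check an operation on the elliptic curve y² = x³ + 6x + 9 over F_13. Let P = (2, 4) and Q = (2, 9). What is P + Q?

The two points share x = 2 and their y-coordinates satisfy 4 + 9 ≡ 0 (mod 13), so they are inverses. Their sum is 𝒪.

O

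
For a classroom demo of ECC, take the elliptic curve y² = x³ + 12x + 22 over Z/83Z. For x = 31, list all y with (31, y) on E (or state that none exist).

none

x³ + 12x + 22 = 30185 ≡ 56 (mod 83).
56 is a non-residue mod 83; no y exists.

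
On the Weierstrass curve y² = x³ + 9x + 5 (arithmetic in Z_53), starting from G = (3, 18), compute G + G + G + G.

(34, 36)

Double-and-add on 4 = (100)₂. Start with G = (3, 18) for the leading 1-bit.
double: tangent at (3, 18): λ = (3·3² + 9)/(2·18) ≡ 36/36. 36⁻¹ ≡ 28 (mod 53) since 36·28 = 1008 ≡ 1, so λ ≡ 36·28 ≡ 1.
  x = λ² - 3 - 3 = 1 - 6 ≡ 48; y = λ·(3 - 48) - 18 ≡ 43. → (48, 43)
double: tangent at (48, 43): λ = (3·48² + 9)/(2·43) ≡ 31/33. 33⁻¹ ≡ 45 (mod 53) since 33·45 = 1485 ≡ 1, so λ ≡ 31·45 ≡ 17.
  x = λ² - 48 - 48 = 289 - 96 ≡ 34; y = λ·(48 - 34) - 43 ≡ 36. → (34, 36)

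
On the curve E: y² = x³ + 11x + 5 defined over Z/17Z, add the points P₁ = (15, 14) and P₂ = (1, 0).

(2, 16)

(15, 14) + (1, 0). λ = (0 - 14)/(1 - 15) ≡ 3/3 mod 17. 3⁻¹ ≡ 6 (mod 17) since 3·6 = 18 ≡ 1, so λ ≡ 1.
  x = λ² - 15 - 1 = 1 - 16 ≡ 2; y = λ·(15 - 2) - 14 ≡ 16. → (2, 16)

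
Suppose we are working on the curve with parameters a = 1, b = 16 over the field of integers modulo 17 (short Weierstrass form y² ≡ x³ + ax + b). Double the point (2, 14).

tangent at (2, 14): λ = (3·2² + 1)/(2·14) ≡ 13/11. 11⁻¹ ≡ 14 (mod 17) since 11·14 = 154 ≡ 1, so λ ≡ 13·14 ≡ 12.
  x = λ² - 2 - 2 = 144 - 4 ≡ 4; y = λ·(2 - 4) - 14 ≡ 13. → (4, 13)

(4, 13)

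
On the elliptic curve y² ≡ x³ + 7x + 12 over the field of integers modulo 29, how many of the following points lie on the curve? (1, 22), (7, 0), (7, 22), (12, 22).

(1, 22): 22² ≡ 20, rhs ≡ 20 → on.
(7, 0): 0² ≡ 0, rhs ≡ 27 → off.
(7, 22): 22² ≡ 20, rhs ≡ 27 → off.
(12, 22): 22² ≡ 20, rhs ≡ 26 → off.

1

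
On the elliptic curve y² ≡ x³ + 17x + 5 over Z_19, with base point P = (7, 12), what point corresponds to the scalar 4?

Repeated addition: build up to 4P.
2P: tangent at (7, 12): λ = (3·7² + 17)/(2·12) ≡ 12/5. 5⁻¹ ≡ 4 (mod 19) since 5·4 = 20 ≡ 1, so λ ≡ 12·4 ≡ 10.
  x = λ² - 7 - 7 = 100 - 14 ≡ 10; y = λ·(7 - 10) - 12 ≡ 15. → (10, 15)
3P: (10, 15) + (7, 12). λ = (12 - 15)/(7 - 10) ≡ 16/16 mod 19. 16⁻¹ ≡ 6 (mod 19), so λ ≡ 1.
  x = λ² - 10 - 7 = 1 - 17 ≡ 3; y = λ·(10 - 3) - 15 ≡ 11. → (3, 11)
4P: (3, 11) + (7, 12). λ = (12 - 11)/(7 - 3) ≡ 1/4 mod 19. 4⁻¹ ≡ 5 (mod 19) since 4·5 = 20 ≡ 1, so λ ≡ 5.
  x = λ² - 3 - 7 = 25 - 10 ≡ 15; y = λ·(3 - 15) - 11 ≡ 5. → (15, 5)

(15, 5)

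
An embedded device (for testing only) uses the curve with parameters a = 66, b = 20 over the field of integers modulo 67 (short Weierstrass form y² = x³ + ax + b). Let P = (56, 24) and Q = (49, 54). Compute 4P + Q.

(53, 38)

First 4P:
Repeated addition: build up to 4P.
2P: tangent at (56, 24): λ = (3·56² + 66)/(2·24) ≡ 27/48. 48⁻¹ ≡ 7 (mod 67), so λ ≡ 27·7 ≡ 55.
  x = λ² - 56 - 56 = 3025 - 112 ≡ 32; y = λ·(56 - 32) - 24 ≡ 23. → (32, 23)
3P: (32, 23) + (56, 24). λ = (24 - 23)/(56 - 32) ≡ 1/24 mod 67. 24⁻¹ ≡ 14 (mod 67), so λ ≡ 14.
  x = λ² - 32 - 56 = 196 - 88 ≡ 41; y = λ·(32 - 41) - 23 ≡ 52. → (41, 52)
4P: (41, 52) + (56, 24). λ = (24 - 52)/(56 - 41) ≡ 39/15 mod 67. 15⁻¹ ≡ 9 (mod 67), so λ ≡ 16.
  x = λ² - 41 - 56 = 256 - 97 ≡ 25; y = λ·(41 - 25) - 52 ≡ 3. → (25, 3)
4P = (25, 3).
Finally 4P + Q:
(25, 3) + (49, 54). λ = (54 - 3)/(49 - 25) ≡ 51/24 mod 67. 24⁻¹ ≡ 14 (mod 67), so λ ≡ 44.
  x = λ² - 25 - 49 = 1936 - 74 ≡ 53; y = λ·(25 - 53) - 3 ≡ 38. → (53, 38)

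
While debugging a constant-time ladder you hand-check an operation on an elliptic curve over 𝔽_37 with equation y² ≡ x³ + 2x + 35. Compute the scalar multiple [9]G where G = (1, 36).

(1, 1)

Double-and-add on 9 = (1001)₂. Start with G = (1, 36) for the leading 1-bit.
double: tangent at (1, 36): λ = (3·1² + 2)/(2·36) ≡ 5/35. 35⁻¹ ≡ 18 (mod 37), so λ ≡ 5·18 ≡ 16.
  x = λ² - 1 - 1 = 256 - 2 ≡ 32; y = λ·(1 - 32) - 36 ≡ 23. → (32, 23)
double: tangent at (32, 23): λ = (3·32² + 2)/(2·23) ≡ 3/9. 9⁻¹ ≡ 33 (mod 37), so λ ≡ 3·33 ≡ 25.
  x = λ² - 32 - 32 = 625 - 64 ≡ 6; y = λ·(32 - 6) - 23 ≡ 35. → (6, 35)
double: tangent at (6, 35): λ = (3·6² + 2)/(2·35) ≡ 36/33. 33⁻¹ ≡ 9 (mod 37), so λ ≡ 36·9 ≡ 28.
  x = λ² - 6 - 6 = 784 - 12 ≡ 32; y = λ·(6 - 32) - 35 ≡ 14. → (32, 14)
add G: (32, 14) + (1, 36). λ = (36 - 14)/(1 - 32) ≡ 22/6 mod 37. 6⁻¹ ≡ 31 (mod 37), so λ ≡ 16.
  x = λ² - 32 - 1 = 256 - 33 ≡ 1; y = λ·(32 - 1) - 14 ≡ 1. → (1, 1)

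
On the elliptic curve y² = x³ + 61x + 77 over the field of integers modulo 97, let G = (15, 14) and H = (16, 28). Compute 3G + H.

(5, 33)

First 3G:
Repeated addition: build up to 3G.
2G: tangent at (15, 14): λ = (3·15² + 61)/(2·14) ≡ 57/28. 28⁻¹ ≡ 52 (mod 97) since 28·52 = 1456 ≡ 1, so λ ≡ 57·52 ≡ 54.
  x = λ² - 15 - 15 = 2916 - 30 ≡ 73; y = λ·(15 - 73) - 14 ≡ 55. → (73, 55)
3G: (73, 55) + (15, 14). λ = (14 - 55)/(15 - 73) ≡ 56/39 mod 97. 39⁻¹ ≡ 5 (mod 97) since 39·5 = 195 ≡ 1, so λ ≡ 86.
  x = λ² - 73 - 15 = 7396 - 88 ≡ 33; y = λ·(73 - 33) - 55 ≡ 87. → (33, 87)
3G = (33, 87).
Finally 3G + H:
(33, 87) + (16, 28). λ = (28 - 87)/(16 - 33) ≡ 38/80 mod 97. 80⁻¹ ≡ 57 (mod 97), so λ ≡ 32.
  x = λ² - 33 - 16 = 1024 - 49 ≡ 5; y = λ·(33 - 5) - 87 ≡ 33. → (5, 33)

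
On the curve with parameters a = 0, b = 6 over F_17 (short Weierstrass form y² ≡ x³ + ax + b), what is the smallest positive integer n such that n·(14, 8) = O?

9

2P: tangent at (14, 8): λ = (3·14² + 0)/(2·8) ≡ 10/16. 16⁻¹ ≡ 16 (mod 17), so λ ≡ 10·16 ≡ 7.
  x = λ² - 14 - 14 = 49 - 28 ≡ 4; y = λ·(14 - 4) - 8 ≡ 11. → (4, 11)
3P: (4, 11) + (14, 8). λ = (8 - 11)/(14 - 4) ≡ 14/10 mod 17. 10⁻¹ ≡ 12 (mod 17), so λ ≡ 15.
  x = λ² - 4 - 14 = 225 - 18 ≡ 3; y = λ·(4 - 3) - 11 ≡ 4. → (3, 4)
4P: (3, 4) + (14, 8). λ = (8 - 4)/(14 - 3) ≡ 4/11 mod 17. 11⁻¹ ≡ 14 (mod 17) since 11·14 = 154 ≡ 1, so λ ≡ 5.
  x = λ² - 3 - 14 = 25 - 17 ≡ 8; y = λ·(3 - 8) - 4 ≡ 5. → (8, 5)
5P: (8, 5) + (14, 8). λ = (8 - 5)/(14 - 8) ≡ 3/6 mod 17. 6⁻¹ ≡ 3 (mod 17) since 6·3 = 18 ≡ 1, so λ ≡ 9.
  x = λ² - 8 - 14 = 81 - 22 ≡ 8; y = λ·(8 - 8) - 5 ≡ 12. → (8, 12)
6P: (8, 12) + (14, 8). λ = (8 - 12)/(14 - 8) ≡ 13/6 mod 17. 6⁻¹ ≡ 3 (mod 17) since 6·3 = 18 ≡ 1, so λ ≡ 5.
  x = λ² - 8 - 14 = 25 - 22 ≡ 3; y = λ·(8 - 3) - 12 ≡ 13. → (3, 13)
7P: (3, 13) + (14, 8). λ = (8 - 13)/(14 - 3) ≡ 12/11 mod 17. 11⁻¹ ≡ 14 (mod 17), so λ ≡ 15.
  x = λ² - 3 - 14 = 225 - 17 ≡ 4; y = λ·(3 - 4) - 13 ≡ 6. → (4, 6)
8P: (4, 6) + (14, 8). λ = (8 - 6)/(14 - 4) ≡ 2/10 mod 17. 10⁻¹ ≡ 12 (mod 17) since 10·12 = 120 ≡ 1, so λ ≡ 7.
  x = λ² - 4 - 14 = 49 - 18 ≡ 14; y = λ·(4 - 14) - 6 ≡ 9. → (14, 9)
9P: (14, 9) + (14, 8): same x and y₁ ≡ -y₂, so the sum is O.
9P = O, so the order is 9.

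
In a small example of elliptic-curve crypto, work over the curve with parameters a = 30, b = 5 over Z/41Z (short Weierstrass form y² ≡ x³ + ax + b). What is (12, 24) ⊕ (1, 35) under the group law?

(12, 24) + (1, 35). λ = (35 - 24)/(1 - 12) ≡ 11/30 mod 41. 30⁻¹ ≡ 26 (mod 41) since 30·26 = 780 ≡ 1, so λ ≡ 40.
  x = λ² - 12 - 1 = 1600 - 13 ≡ 29; y = λ·(12 - 29) - 24 ≡ 34. → (29, 34)

(29, 34)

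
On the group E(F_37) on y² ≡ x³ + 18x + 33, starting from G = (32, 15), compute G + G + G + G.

Repeated addition: build up to 4G.
2G: tangent at (32, 15): λ = (3·32² + 18)/(2·15) ≡ 19/30. 30⁻¹ ≡ 21 (mod 37), so λ ≡ 19·21 ≡ 29.
  x = λ² - 32 - 32 = 841 - 64 ≡ 0; y = λ·(32 - 0) - 15 ≡ 25. → (0, 25)
3G: (0, 25) + (32, 15). λ = (15 - 25)/(32 - 0) ≡ 27/32 mod 37. 32⁻¹ ≡ 22 (mod 37), so λ ≡ 2.
  x = λ² - 0 - 32 = 4 - 32 ≡ 9; y = λ·(0 - 9) - 25 ≡ 31. → (9, 31)
4G: (9, 31) + (32, 15). λ = (15 - 31)/(32 - 9) ≡ 21/23 mod 37. 23⁻¹ ≡ 29 (mod 37), so λ ≡ 17.
  x = λ² - 9 - 32 = 289 - 41 ≡ 26; y = λ·(9 - 26) - 31 ≡ 13. → (26, 13)

(26, 13)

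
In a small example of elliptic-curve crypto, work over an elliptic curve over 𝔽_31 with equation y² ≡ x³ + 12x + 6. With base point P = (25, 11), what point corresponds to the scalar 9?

Double-and-add on 9 = (1001)₂. Start with P = (25, 11) for the leading 1-bit.
double: tangent at (25, 11): λ = (3·25² + 12)/(2·11) ≡ 27/22. 22⁻¹ ≡ 24 (mod 31), so λ ≡ 27·24 ≡ 28.
  x = λ² - 25 - 25 = 784 - 50 ≡ 21; y = λ·(25 - 21) - 11 ≡ 8. → (21, 8)
double: tangent at (21, 8): λ = (3·21² + 12)/(2·8) ≡ 2/16. 16⁻¹ ≡ 2 (mod 31) since 16·2 = 32 ≡ 1, so λ ≡ 2·2 ≡ 4.
  x = λ² - 21 - 21 = 16 - 42 ≡ 5; y = λ·(21 - 5) - 8 ≡ 25. → (5, 25)
double: tangent at (5, 25): λ = (3·5² + 12)/(2·25) ≡ 25/19. 19⁻¹ ≡ 18 (mod 31), so λ ≡ 25·18 ≡ 16.
  x = λ² - 5 - 5 = 256 - 10 ≡ 29; y = λ·(5 - 29) - 25 ≡ 25. → (29, 25)
add P: (29, 25) + (25, 11). λ = (11 - 25)/(25 - 29) ≡ 17/27 mod 31. 27⁻¹ ≡ 23 (mod 31), so λ ≡ 19.
  x = λ² - 29 - 25 = 361 - 54 ≡ 28; y = λ·(29 - 28) - 25 ≡ 25. → (28, 25)

(28, 25)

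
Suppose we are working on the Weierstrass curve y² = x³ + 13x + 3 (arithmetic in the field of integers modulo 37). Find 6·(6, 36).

Write G = (6, 36).
Repeated addition: build up to 6G.
2G: tangent at (6, 36): λ = (3·6² + 13)/(2·36) ≡ 10/35. 35⁻¹ ≡ 18 (mod 37) since 35·18 = 630 ≡ 1, so λ ≡ 10·18 ≡ 32.
  x = λ² - 6 - 6 = 1024 - 12 ≡ 13; y = λ·(6 - 13) - 36 ≡ 36. → (13, 36)
3G: (13, 36) + (6, 36). λ = (36 - 36)/(6 - 13) ≡ 0/30 mod 37. 30⁻¹ ≡ 21 (mod 37) since 30·21 = 630 ≡ 1, so λ ≡ 0.
  x = λ² - 13 - 6 = 0 - 19 ≡ 18; y = λ·(13 - 18) - 36 ≡ 1. → (18, 1)
4G: (18, 1) + (6, 36). λ = (36 - 1)/(6 - 18) ≡ 35/25 mod 37. 25⁻¹ ≡ 3 (mod 37) since 25·3 = 75 ≡ 1, so λ ≡ 31.
  x = λ² - 18 - 6 = 961 - 24 ≡ 12; y = λ·(18 - 12) - 1 ≡ 0. → (12, 0)
5G: (12, 0) + (6, 36). λ = (36 - 0)/(6 - 12) ≡ 36/31 mod 37. 31⁻¹ ≡ 6 (mod 37), so λ ≡ 31.
  x = λ² - 12 - 6 = 961 - 18 ≡ 18; y = λ·(12 - 18) - 0 ≡ 36. → (18, 36)
6G: (18, 36) + (6, 36). λ = (36 - 36)/(6 - 18) ≡ 0/25 mod 37. 25⁻¹ ≡ 3 (mod 37), so λ ≡ 0.
  x = λ² - 18 - 6 = 0 - 24 ≡ 13; y = λ·(18 - 13) - 36 ≡ 1. → (13, 1)

(13, 1)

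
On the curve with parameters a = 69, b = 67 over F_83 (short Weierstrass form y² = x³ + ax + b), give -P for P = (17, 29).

(17, 54)

-(17, 29) = (17, -29 mod 83) = (17, 54).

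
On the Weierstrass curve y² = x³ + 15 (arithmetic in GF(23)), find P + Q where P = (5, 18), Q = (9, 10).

(5, 18) + (9, 10). λ = (10 - 18)/(9 - 5) ≡ 15/4 mod 23. 4⁻¹ ≡ 6 (mod 23), so λ ≡ 21.
  x = λ² - 5 - 9 = 441 - 14 ≡ 13; y = λ·(5 - 13) - 18 ≡ 21. → (13, 21)

(13, 21)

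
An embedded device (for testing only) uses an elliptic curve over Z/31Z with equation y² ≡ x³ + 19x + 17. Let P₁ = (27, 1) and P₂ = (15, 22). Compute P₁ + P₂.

(27, 1) + (15, 22). λ = (22 - 1)/(15 - 27) ≡ 21/19 mod 31. 19⁻¹ ≡ 18 (mod 31) since 19·18 = 342 ≡ 1, so λ ≡ 6.
  x = λ² - 27 - 15 = 36 - 42 ≡ 25; y = λ·(27 - 25) - 1 ≡ 11. → (25, 11)

(25, 11)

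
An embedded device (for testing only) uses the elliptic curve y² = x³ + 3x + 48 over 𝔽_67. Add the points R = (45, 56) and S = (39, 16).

(45, 56) + (39, 16). λ = (16 - 56)/(39 - 45) ≡ 27/61 mod 67. 61⁻¹ ≡ 11 (mod 67) since 61·11 = 671 ≡ 1, so λ ≡ 29.
  x = λ² - 45 - 39 = 841 - 84 ≡ 20; y = λ·(45 - 20) - 56 ≡ 66. → (20, 66)

(20, 66)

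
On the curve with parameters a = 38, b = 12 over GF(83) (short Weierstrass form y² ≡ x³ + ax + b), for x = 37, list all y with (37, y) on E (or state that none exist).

14, 69

x³ + 38x + 12 = 52071 ≡ 30 (mod 83).
Square roots of 30 mod 83: 14 and 69 (since 14² = 196 ≡ 30).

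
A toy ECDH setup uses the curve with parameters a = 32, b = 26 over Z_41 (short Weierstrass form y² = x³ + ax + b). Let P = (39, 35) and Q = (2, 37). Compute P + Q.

(31, 10)

(39, 35) + (2, 37). λ = (37 - 35)/(2 - 39) ≡ 2/4 mod 41. 4⁻¹ ≡ 31 (mod 41) since 4·31 = 124 ≡ 1, so λ ≡ 21.
  x = λ² - 39 - 2 = 441 - 41 ≡ 31; y = λ·(39 - 31) - 35 ≡ 10. → (31, 10)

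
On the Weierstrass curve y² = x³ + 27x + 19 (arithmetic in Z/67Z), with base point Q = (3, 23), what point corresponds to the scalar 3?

(36, 55)

Repeated addition: build up to 3Q.
2Q: tangent at (3, 23): λ = (3·3² + 27)/(2·23) ≡ 54/46. 46⁻¹ ≡ 51 (mod 67) since 46·51 = 2346 ≡ 1, so λ ≡ 54·51 ≡ 7.
  x = λ² - 3 - 3 = 49 - 6 ≡ 43; y = λ·(3 - 43) - 23 ≡ 32. → (43, 32)
3Q: (43, 32) + (3, 23). λ = (23 - 32)/(3 - 43) ≡ 58/27 mod 67. 27⁻¹ ≡ 5 (mod 67) since 27·5 = 135 ≡ 1, so λ ≡ 22.
  x = λ² - 43 - 3 = 484 - 46 ≡ 36; y = λ·(43 - 36) - 32 ≡ 55. → (36, 55)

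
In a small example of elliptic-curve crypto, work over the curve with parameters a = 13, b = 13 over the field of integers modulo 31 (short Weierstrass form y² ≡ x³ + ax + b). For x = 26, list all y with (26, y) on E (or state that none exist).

x³ + 13x + 13 = 17927 ≡ 9 (mod 31).
Square roots of 9 mod 31: 3 and 28 (since 3² = 9 ≡ 9).

3, 28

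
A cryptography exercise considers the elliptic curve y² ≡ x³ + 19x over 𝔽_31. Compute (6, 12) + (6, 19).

The two points share x = 6 and their y-coordinates satisfy 12 + 19 ≡ 0 (mod 31), so they are inverses. Their sum is ∞.

O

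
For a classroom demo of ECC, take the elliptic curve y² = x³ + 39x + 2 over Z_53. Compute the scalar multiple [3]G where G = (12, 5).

(24, 44)

Repeated addition: build up to 3G.
2G: tangent at (12, 5): λ = (3·12² + 39)/(2·5) ≡ 47/10. 10⁻¹ ≡ 16 (mod 53), so λ ≡ 47·16 ≡ 10.
  x = λ² - 12 - 12 = 100 - 24 ≡ 23; y = λ·(12 - 23) - 5 ≡ 44. → (23, 44)
3G: (23, 44) + (12, 5). λ = (5 - 44)/(12 - 23) ≡ 14/42 mod 53. 42⁻¹ ≡ 24 (mod 53) since 42·24 = 1008 ≡ 1, so λ ≡ 18.
  x = λ² - 23 - 12 = 324 - 35 ≡ 24; y = λ·(23 - 24) - 44 ≡ 44. → (24, 44)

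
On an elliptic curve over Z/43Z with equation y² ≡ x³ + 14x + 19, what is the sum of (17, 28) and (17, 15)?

The two points share x = 17 and their y-coordinates satisfy 28 + 15 ≡ 0 (mod 43), so they are inverses. Their sum is the point at infinity.

O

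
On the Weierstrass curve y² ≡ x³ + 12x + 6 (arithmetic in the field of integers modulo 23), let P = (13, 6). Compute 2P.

(6, 15)

tangent at (13, 6): λ = (3·13² + 12)/(2·6) ≡ 13/12. 12⁻¹ ≡ 2 (mod 23) since 12·2 = 24 ≡ 1, so λ ≡ 13·2 ≡ 3.
  x = λ² - 13 - 13 = 9 - 26 ≡ 6; y = λ·(13 - 6) - 6 ≡ 15. → (6, 15)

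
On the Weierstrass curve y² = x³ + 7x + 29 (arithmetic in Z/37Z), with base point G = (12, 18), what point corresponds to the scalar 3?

(12, 19)

Repeated addition: build up to 3G.
2G: tangent at (12, 18): λ = (3·12² + 7)/(2·18) ≡ 32/36. 36⁻¹ ≡ 36 (mod 37) since 36·36 = 1296 ≡ 1, so λ ≡ 32·36 ≡ 5.
  x = λ² - 12 - 12 = 25 - 24 ≡ 1; y = λ·(12 - 1) - 18 ≡ 0. → (1, 0)
3G: (1, 0) + (12, 18). λ = (18 - 0)/(12 - 1) ≡ 18/11 mod 37. 11⁻¹ ≡ 27 (mod 37) since 11·27 = 297 ≡ 1, so λ ≡ 5.
  x = λ² - 1 - 12 = 25 - 13 ≡ 12; y = λ·(1 - 12) - 0 ≡ 19. → (12, 19)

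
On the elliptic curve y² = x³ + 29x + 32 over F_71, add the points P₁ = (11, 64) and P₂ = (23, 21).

(3, 2)

(11, 64) + (23, 21). λ = (21 - 64)/(23 - 11) ≡ 28/12 mod 71. 12⁻¹ ≡ 6 (mod 71) since 12·6 = 72 ≡ 1, so λ ≡ 26.
  x = λ² - 11 - 23 = 676 - 34 ≡ 3; y = λ·(11 - 3) - 64 ≡ 2. → (3, 2)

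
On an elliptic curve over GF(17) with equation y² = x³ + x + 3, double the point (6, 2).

(7, 9)

tangent at (6, 2): λ = (3·6² + 1)/(2·2) ≡ 7/4. 4⁻¹ ≡ 13 (mod 17), so λ ≡ 7·13 ≡ 6.
  x = λ² - 6 - 6 = 36 - 12 ≡ 7; y = λ·(6 - 7) - 2 ≡ 9. → (7, 9)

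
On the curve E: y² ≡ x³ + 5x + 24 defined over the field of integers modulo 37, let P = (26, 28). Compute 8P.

(1, 20)

Double-and-add on 8 = (1000)₂. Start with P = (26, 28) for the leading 1-bit.
double: tangent at (26, 28): λ = (3·26² + 5)/(2·28) ≡ 35/19. 19⁻¹ ≡ 2 (mod 37) since 19·2 = 38 ≡ 1, so λ ≡ 35·2 ≡ 33.
  x = λ² - 26 - 26 = 1089 - 52 ≡ 1; y = λ·(26 - 1) - 28 ≡ 20. → (1, 20)
double: tangent at (1, 20): λ = (3·1² + 5)/(2·20) ≡ 8/3. 3⁻¹ ≡ 25 (mod 37), so λ ≡ 8·25 ≡ 15.
  x = λ² - 1 - 1 = 225 - 2 ≡ 1; y = λ·(1 - 1) - 20 ≡ 17. → (1, 17)
double: tangent at (1, 17): λ = (3·1² + 5)/(2·17) ≡ 8/34. 34⁻¹ ≡ 12 (mod 37) since 34·12 = 408 ≡ 1, so λ ≡ 8·12 ≡ 22.
  x = λ² - 1 - 1 = 484 - 2 ≡ 1; y = λ·(1 - 1) - 17 ≡ 20. → (1, 20)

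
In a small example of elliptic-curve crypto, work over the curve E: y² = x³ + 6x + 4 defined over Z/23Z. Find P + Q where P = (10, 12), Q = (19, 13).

(19, 10)

(10, 12) + (19, 13). λ = (13 - 12)/(19 - 10) ≡ 1/9 mod 23. 9⁻¹ ≡ 18 (mod 23) since 9·18 = 162 ≡ 1, so λ ≡ 18.
  x = λ² - 10 - 19 = 324 - 29 ≡ 19; y = λ·(10 - 19) - 12 ≡ 10. → (19, 10)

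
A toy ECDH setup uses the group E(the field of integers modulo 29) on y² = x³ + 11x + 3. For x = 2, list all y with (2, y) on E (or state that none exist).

2, 27

x³ + 11x + 3 = 33 ≡ 4 (mod 29).
Square roots of 4 mod 29: 2 and 27 (since 2² = 4 ≡ 4).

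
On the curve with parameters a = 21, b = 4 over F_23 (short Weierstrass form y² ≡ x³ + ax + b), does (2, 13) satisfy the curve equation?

y² = 13² ≡ 8; x³ + 21x + 4 = 54 ≡ 8 (mod 23). 8 = 8.

yes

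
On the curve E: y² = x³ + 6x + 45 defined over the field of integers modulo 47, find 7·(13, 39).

Write G = (13, 39).
Repeated addition: build up to 7G.
2G: tangent at (13, 39): λ = (3·13² + 6)/(2·39) ≡ 43/31. 31⁻¹ ≡ 44 (mod 47), so λ ≡ 43·44 ≡ 12.
  x = λ² - 13 - 13 = 144 - 26 ≡ 24; y = λ·(13 - 24) - 39 ≡ 17. → (24, 17)
3G: (24, 17) + (13, 39). λ = (39 - 17)/(13 - 24) ≡ 22/36 mod 47. 36⁻¹ ≡ 17 (mod 47), so λ ≡ 45.
  x = λ² - 24 - 13 = 2025 - 37 ≡ 14; y = λ·(24 - 14) - 17 ≡ 10. → (14, 10)
4G: (14, 10) + (13, 39). λ = (39 - 10)/(13 - 14) ≡ 29/46 mod 47. 46⁻¹ ≡ 46 (mod 47) since 46·46 = 2116 ≡ 1, so λ ≡ 18.
  x = λ² - 14 - 13 = 324 - 27 ≡ 15; y = λ·(14 - 15) - 10 ≡ 19. → (15, 19)
5G: (15, 19) + (13, 39). λ = (39 - 19)/(13 - 15) ≡ 20/45 mod 47. 45⁻¹ ≡ 23 (mod 47), so λ ≡ 37.
  x = λ² - 15 - 13 = 1369 - 28 ≡ 25; y = λ·(15 - 25) - 19 ≡ 34. → (25, 34)
6G: (25, 34) + (13, 39). λ = (39 - 34)/(13 - 25) ≡ 5/35 mod 47. 35⁻¹ ≡ 43 (mod 47) since 35·43 = 1505 ≡ 1, so λ ≡ 27.
  x = λ² - 25 - 13 = 729 - 38 ≡ 33; y = λ·(25 - 33) - 34 ≡ 32. → (33, 32)
7G: (33, 32) + (13, 39). λ = (39 - 32)/(13 - 33) ≡ 7/27 mod 47. 27⁻¹ ≡ 7 (mod 47) since 27·7 = 189 ≡ 1, so λ ≡ 2.
  x = λ² - 33 - 13 = 4 - 46 ≡ 5; y = λ·(33 - 5) - 32 ≡ 24. → (5, 24)

(5, 24)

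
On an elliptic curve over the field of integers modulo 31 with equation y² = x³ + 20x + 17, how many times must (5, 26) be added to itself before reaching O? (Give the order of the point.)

8

2P: tangent at (5, 26): λ = (3·5² + 20)/(2·26) ≡ 2/21. 21⁻¹ ≡ 3 (mod 31), so λ ≡ 2·3 ≡ 6.
  x = λ² - 5 - 5 = 36 - 10 ≡ 26; y = λ·(5 - 26) - 26 ≡ 3. → (26, 3)
3P: (26, 3) + (5, 26). λ = (26 - 3)/(5 - 26) ≡ 23/10 mod 31. 10⁻¹ ≡ 28 (mod 31) since 10·28 = 280 ≡ 1, so λ ≡ 24.
  x = λ² - 26 - 5 = 576 - 31 ≡ 18; y = λ·(26 - 18) - 3 ≡ 3. → (18, 3)
4P: (18, 3) + (5, 26). λ = (26 - 3)/(5 - 18) ≡ 23/18 mod 31. 18⁻¹ ≡ 19 (mod 31) since 18·19 = 342 ≡ 1, so λ ≡ 3.
  x = λ² - 18 - 5 = 9 - 23 ≡ 17; y = λ·(18 - 17) - 3 ≡ 0. → (17, 0)
5P: (17, 0) + (5, 26). λ = (26 - 0)/(5 - 17) ≡ 26/19 mod 31. 19⁻¹ ≡ 18 (mod 31), so λ ≡ 3.
  x = λ² - 17 - 5 = 9 - 22 ≡ 18; y = λ·(17 - 18) - 0 ≡ 28. → (18, 28)
6P: (18, 28) + (5, 26). λ = (26 - 28)/(5 - 18) ≡ 29/18 mod 31. 18⁻¹ ≡ 19 (mod 31), so λ ≡ 24.
  x = λ² - 18 - 5 = 576 - 23 ≡ 26; y = λ·(18 - 26) - 28 ≡ 28. → (26, 28)
7P: (26, 28) + (5, 26). λ = (26 - 28)/(5 - 26) ≡ 29/10 mod 31. 10⁻¹ ≡ 28 (mod 31) since 10·28 = 280 ≡ 1, so λ ≡ 6.
  x = λ² - 26 - 5 = 36 - 31 ≡ 5; y = λ·(26 - 5) - 28 ≡ 5. → (5, 5)
8P: (5, 5) + (5, 26): same x and y₁ ≡ -y₂, so the sum is O.
8P = O, so the order is 8.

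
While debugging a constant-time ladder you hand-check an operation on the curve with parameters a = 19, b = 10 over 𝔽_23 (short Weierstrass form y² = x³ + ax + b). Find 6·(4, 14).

Write Q = (4, 14).
Repeated addition: build up to 6Q.
2Q: tangent at (4, 14): λ = (3·4² + 19)/(2·14) ≡ 21/5. 5⁻¹ ≡ 14 (mod 23), so λ ≡ 21·14 ≡ 18.
  x = λ² - 4 - 4 = 324 - 8 ≡ 17; y = λ·(4 - 17) - 14 ≡ 5. → (17, 5)
3Q: (17, 5) + (4, 14). λ = (14 - 5)/(4 - 17) ≡ 9/10 mod 23. 10⁻¹ ≡ 7 (mod 23), so λ ≡ 17.
  x = λ² - 17 - 4 = 289 - 21 ≡ 15; y = λ·(17 - 15) - 5 ≡ 6. → (15, 6)
4Q: (15, 6) + (4, 14). λ = (14 - 6)/(4 - 15) ≡ 8/12 mod 23. 12⁻¹ ≡ 2 (mod 23) since 12·2 = 24 ≡ 1, so λ ≡ 16.
  x = λ² - 15 - 4 = 256 - 19 ≡ 7; y = λ·(15 - 7) - 6 ≡ 7. → (7, 7)
5Q: (7, 7) + (4, 14). λ = (14 - 7)/(4 - 7) ≡ 7/20 mod 23. 20⁻¹ ≡ 15 (mod 23), so λ ≡ 13.
  x = λ² - 7 - 4 = 169 - 11 ≡ 20; y = λ·(7 - 20) - 7 ≡ 8. → (20, 8)
6Q: (20, 8) + (4, 14). λ = (14 - 8)/(4 - 20) ≡ 6/7 mod 23. 7⁻¹ ≡ 10 (mod 23), so λ ≡ 14.
  x = λ² - 20 - 4 = 196 - 24 ≡ 11; y = λ·(20 - 11) - 8 ≡ 3. → (11, 3)

(11, 3)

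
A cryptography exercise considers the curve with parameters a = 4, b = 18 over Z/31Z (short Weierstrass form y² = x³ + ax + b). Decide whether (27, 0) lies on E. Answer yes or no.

yes

y² = 0² ≡ 0; x³ + 4x + 18 = 19809 ≡ 0 (mod 31). 0 = 0.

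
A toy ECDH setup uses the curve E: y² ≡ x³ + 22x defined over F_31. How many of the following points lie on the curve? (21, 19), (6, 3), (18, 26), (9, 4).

1

(21, 19): 19² ≡ 20, rhs ≡ 20 → on.
(6, 3): 3² ≡ 9, rhs ≡ 7 → off.
(18, 26): 26² ≡ 25, rhs ≡ 28 → off.
(9, 4): 4² ≡ 16, rhs ≡ 28 → off.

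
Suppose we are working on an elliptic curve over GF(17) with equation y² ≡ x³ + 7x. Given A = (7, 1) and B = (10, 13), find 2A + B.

(7, 16)

First 2A:
Repeated addition: build up to 2A.
2A: tangent at (7, 1): λ = (3·7² + 7)/(2·1) ≡ 1/2. 2⁻¹ ≡ 9 (mod 17), so λ ≡ 1·9 ≡ 9.
  x = λ² - 7 - 7 = 81 - 14 ≡ 16; y = λ·(7 - 16) - 1 ≡ 3. → (16, 3)
2A = (16, 3).
Finally 2A + B:
(16, 3) + (10, 13). λ = (13 - 3)/(10 - 16) ≡ 10/11 mod 17. 11⁻¹ ≡ 14 (mod 17) since 11·14 = 154 ≡ 1, so λ ≡ 4.
  x = λ² - 16 - 10 = 16 - 26 ≡ 7; y = λ·(16 - 7) - 3 ≡ 16. → (7, 16)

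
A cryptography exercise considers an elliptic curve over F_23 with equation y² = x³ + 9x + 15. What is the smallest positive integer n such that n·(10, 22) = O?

12

2P: tangent at (10, 22): λ = (3·10² + 9)/(2·22) ≡ 10/21. 21⁻¹ ≡ 11 (mod 23), so λ ≡ 10·11 ≡ 18.
  x = λ² - 10 - 10 = 324 - 20 ≡ 5; y = λ·(10 - 5) - 22 ≡ 22. → (5, 22)
3P: (5, 22) + (10, 22). λ = (22 - 22)/(10 - 5) ≡ 0/5 mod 23. 5⁻¹ ≡ 14 (mod 23) since 5·14 = 70 ≡ 1, so λ ≡ 0.
  x = λ² - 5 - 10 = 0 - 15 ≡ 8; y = λ·(5 - 8) - 22 ≡ 1. → (8, 1)
4P: (8, 1) + (10, 22). λ = (22 - 1)/(10 - 8) ≡ 21/2 mod 23. 2⁻¹ ≡ 12 (mod 23), so λ ≡ 22.
  x = λ² - 8 - 10 = 484 - 18 ≡ 6; y = λ·(8 - 6) - 1 ≡ 20. → (6, 20)
5P: (6, 20) + (10, 22). λ = (22 - 20)/(10 - 6) ≡ 2/4 mod 23. 4⁻¹ ≡ 6 (mod 23) since 4·6 = 24 ≡ 1, so λ ≡ 12.
  x = λ² - 6 - 10 = 144 - 16 ≡ 13; y = λ·(6 - 13) - 20 ≡ 11. → (13, 11)
6P: (13, 11) + (10, 22). λ = (22 - 11)/(10 - 13) ≡ 11/20 mod 23. 20⁻¹ ≡ 15 (mod 23) since 20·15 = 300 ≡ 1, so λ ≡ 4.
  x = λ² - 13 - 10 = 16 - 23 ≡ 16; y = λ·(13 - 16) - 11 ≡ 0. → (16, 0)
7P: (16, 0) + (10, 22). λ = (22 - 0)/(10 - 16) ≡ 22/17 mod 23. 17⁻¹ ≡ 19 (mod 23), so λ ≡ 4.
  x = λ² - 16 - 10 = 16 - 26 ≡ 13; y = λ·(16 - 13) - 0 ≡ 12. → (13, 12)
8P: (13, 12) + (10, 22). λ = (22 - 12)/(10 - 13) ≡ 10/20 mod 23. 20⁻¹ ≡ 15 (mod 23) since 20·15 = 300 ≡ 1, so λ ≡ 12.
  x = λ² - 13 - 10 = 144 - 23 ≡ 6; y = λ·(13 - 6) - 12 ≡ 3. → (6, 3)
9P: (6, 3) + (10, 22). λ = (22 - 3)/(10 - 6) ≡ 19/4 mod 23. 4⁻¹ ≡ 6 (mod 23), so λ ≡ 22.
  x = λ² - 6 - 10 = 484 - 16 ≡ 8; y = λ·(6 - 8) - 3 ≡ 22. → (8, 22)
10P: (8, 22) + (10, 22). λ = (22 - 22)/(10 - 8) ≡ 0/2 mod 23. 2⁻¹ ≡ 12 (mod 23), so λ ≡ 0.
  x = λ² - 8 - 10 = 0 - 18 ≡ 5; y = λ·(8 - 5) - 22 ≡ 1. → (5, 1)
11P: (5, 1) + (10, 22). λ = (22 - 1)/(10 - 5) ≡ 21/5 mod 23. 5⁻¹ ≡ 14 (mod 23), so λ ≡ 18.
  x = λ² - 5 - 10 = 324 - 15 ≡ 10; y = λ·(5 - 10) - 1 ≡ 1. → (10, 1)
12P: (10, 1) + (10, 22): same x and y₁ ≡ -y₂, so the sum is O.
12P = O, so the order is 12.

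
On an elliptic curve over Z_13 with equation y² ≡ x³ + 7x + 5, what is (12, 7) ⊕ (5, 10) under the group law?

(6, 9)

(12, 7) + (5, 10). λ = (10 - 7)/(5 - 12) ≡ 3/6 mod 13. 6⁻¹ ≡ 11 (mod 13) since 6·11 = 66 ≡ 1, so λ ≡ 7.
  x = λ² - 12 - 5 = 49 - 17 ≡ 6; y = λ·(12 - 6) - 7 ≡ 9. → (6, 9)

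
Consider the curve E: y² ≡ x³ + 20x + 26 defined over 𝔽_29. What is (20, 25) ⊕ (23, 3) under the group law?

(14, 18)

(20, 25) + (23, 3). λ = (3 - 25)/(23 - 20) ≡ 7/3 mod 29. 3⁻¹ ≡ 10 (mod 29), so λ ≡ 12.
  x = λ² - 20 - 23 = 144 - 43 ≡ 14; y = λ·(20 - 14) - 25 ≡ 18. → (14, 18)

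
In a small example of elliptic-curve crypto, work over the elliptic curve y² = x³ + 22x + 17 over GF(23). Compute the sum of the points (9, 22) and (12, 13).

(9, 22) + (12, 13). λ = (13 - 22)/(12 - 9) ≡ 14/3 mod 23. 3⁻¹ ≡ 8 (mod 23), so λ ≡ 20.
  x = λ² - 9 - 12 = 400 - 21 ≡ 11; y = λ·(9 - 11) - 22 ≡ 7. → (11, 7)

(11, 7)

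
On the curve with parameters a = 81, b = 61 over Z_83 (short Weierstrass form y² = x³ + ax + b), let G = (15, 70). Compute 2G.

(39, 66)

tangent at (15, 70): λ = (3·15² + 81)/(2·70) ≡ 9/57. 57⁻¹ ≡ 67 (mod 83) since 57·67 = 3819 ≡ 1, so λ ≡ 9·67 ≡ 22.
  x = λ² - 15 - 15 = 484 - 30 ≡ 39; y = λ·(15 - 39) - 70 ≡ 66. → (39, 66)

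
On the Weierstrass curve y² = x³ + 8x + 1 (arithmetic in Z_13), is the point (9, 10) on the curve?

yes

y² = 10² ≡ 9; x³ + 8x + 1 = 802 ≡ 9 (mod 13). 9 = 9.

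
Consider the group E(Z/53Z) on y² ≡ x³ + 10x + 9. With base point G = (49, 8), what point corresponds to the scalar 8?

(5, 48)

Double-and-add on 8 = (1000)₂. Start with G = (49, 8) for the leading 1-bit.
double: tangent at (49, 8): λ = (3·49² + 10)/(2·8) ≡ 5/16. 16⁻¹ ≡ 10 (mod 53) since 16·10 = 160 ≡ 1, so λ ≡ 5·10 ≡ 50.
  x = λ² - 49 - 49 = 2500 - 98 ≡ 17; y = λ·(49 - 17) - 8 ≡ 2. → (17, 2)
double: tangent at (17, 2): λ = (3·17² + 10)/(2·2) ≡ 29/4. 4⁻¹ ≡ 40 (mod 53) since 4·40 = 160 ≡ 1, so λ ≡ 29·40 ≡ 47.
  x = λ² - 17 - 17 = 2209 - 34 ≡ 2; y = λ·(17 - 2) - 2 ≡ 14. → (2, 14)
double: tangent at (2, 14): λ = (3·2² + 10)/(2·14) ≡ 22/28. 28⁻¹ ≡ 36 (mod 53), so λ ≡ 22·36 ≡ 50.
  x = λ² - 2 - 2 = 2500 - 4 ≡ 5; y = λ·(2 - 5) - 14 ≡ 48. → (5, 48)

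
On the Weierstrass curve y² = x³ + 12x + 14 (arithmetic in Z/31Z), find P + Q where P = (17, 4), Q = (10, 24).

(17, 4) + (10, 24). λ = (24 - 4)/(10 - 17) ≡ 20/24 mod 31. 24⁻¹ ≡ 22 (mod 31) since 24·22 = 528 ≡ 1, so λ ≡ 6.
  x = λ² - 17 - 10 = 36 - 27 ≡ 9; y = λ·(17 - 9) - 4 ≡ 13. → (9, 13)

(9, 13)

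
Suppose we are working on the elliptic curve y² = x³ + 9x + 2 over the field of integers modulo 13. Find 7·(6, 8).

(6, 8)

Write P = (6, 8).
Repeated addition: build up to 7P.
2P: tangent at (6, 8): λ = (3·6² + 9)/(2·8) ≡ 0/3. 3⁻¹ ≡ 9 (mod 13) since 3·9 = 27 ≡ 1, so λ ≡ 0·9 ≡ 0.
  x = λ² - 6 - 6 = 0 - 12 ≡ 1; y = λ·(6 - 1) - 8 ≡ 5. → (1, 5)
3P: (1, 5) + (6, 8). λ = (8 - 5)/(6 - 1) ≡ 3/5 mod 13. 5⁻¹ ≡ 8 (mod 13), so λ ≡ 11.
  x = λ² - 1 - 6 = 121 - 7 ≡ 10; y = λ·(1 - 10) - 5 ≡ 0. → (10, 0)
4P: (10, 0) + (6, 8). λ = (8 - 0)/(6 - 10) ≡ 8/9 mod 13. 9⁻¹ ≡ 3 (mod 13), so λ ≡ 11.
  x = λ² - 10 - 6 = 121 - 16 ≡ 1; y = λ·(10 - 1) - 0 ≡ 8. → (1, 8)
5P: (1, 8) + (6, 8). λ = (8 - 8)/(6 - 1) ≡ 0/5 mod 13. 5⁻¹ ≡ 8 (mod 13), so λ ≡ 0.
  x = λ² - 1 - 6 = 0 - 7 ≡ 6; y = λ·(1 - 6) - 8 ≡ 5. → (6, 5)
6P: (6, 5) + (6, 8): same x and y₁ ≡ -y₂, so the sum is ∞.
7P: ∞ + (6, 8) = (6, 8) (identity).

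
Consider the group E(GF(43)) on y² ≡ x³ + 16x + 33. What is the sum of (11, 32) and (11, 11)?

O

The two points share x = 11 and their y-coordinates satisfy 32 + 11 ≡ 0 (mod 43), so they are inverses. Their sum is O.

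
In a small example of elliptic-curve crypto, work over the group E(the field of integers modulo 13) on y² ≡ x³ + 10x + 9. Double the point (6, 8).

tangent at (6, 8): λ = (3·6² + 10)/(2·8) ≡ 1/3. 3⁻¹ ≡ 9 (mod 13), so λ ≡ 1·9 ≡ 9.
  x = λ² - 6 - 6 = 81 - 12 ≡ 4; y = λ·(6 - 4) - 8 ≡ 10. → (4, 10)

(4, 10)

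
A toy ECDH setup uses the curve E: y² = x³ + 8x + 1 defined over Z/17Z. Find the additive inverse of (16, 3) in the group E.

(16, 14)

-(16, 3) = (16, -3 mod 17) = (16, 14).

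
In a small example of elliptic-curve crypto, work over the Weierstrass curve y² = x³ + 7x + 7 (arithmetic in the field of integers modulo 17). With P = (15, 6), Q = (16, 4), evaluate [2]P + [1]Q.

First 2P:
Repeated addition: build up to 2P.
2P: tangent at (15, 6): λ = (3·15² + 7)/(2·6) ≡ 2/12. 12⁻¹ ≡ 10 (mod 17) since 12·10 = 120 ≡ 1, so λ ≡ 2·10 ≡ 3.
  x = λ² - 15 - 15 = 9 - 30 ≡ 13; y = λ·(15 - 13) - 6 ≡ 0. → (13, 0)
2P = (13, 0).
Finally 2P + Q:
(13, 0) + (16, 4). λ = (4 - 0)/(16 - 13) ≡ 4/3 mod 17. 3⁻¹ ≡ 6 (mod 17) since 3·6 = 18 ≡ 1, so λ ≡ 7.
  x = λ² - 13 - 16 = 49 - 29 ≡ 3; y = λ·(13 - 3) - 0 ≡ 2. → (3, 2)

(3, 2)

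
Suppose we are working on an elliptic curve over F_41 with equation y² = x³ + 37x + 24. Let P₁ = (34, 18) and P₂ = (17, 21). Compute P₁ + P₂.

(15, 10)

(34, 18) + (17, 21). λ = (21 - 18)/(17 - 34) ≡ 3/24 mod 41. 24⁻¹ ≡ 12 (mod 41) since 24·12 = 288 ≡ 1, so λ ≡ 36.
  x = λ² - 34 - 17 = 1296 - 51 ≡ 15; y = λ·(34 - 15) - 18 ≡ 10. → (15, 10)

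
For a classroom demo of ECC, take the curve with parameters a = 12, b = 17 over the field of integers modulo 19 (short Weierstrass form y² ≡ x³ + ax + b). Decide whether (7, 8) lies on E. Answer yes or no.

y² = 8² ≡ 7; x³ + 12x + 17 = 444 ≡ 7 (mod 19). 7 = 7.

yes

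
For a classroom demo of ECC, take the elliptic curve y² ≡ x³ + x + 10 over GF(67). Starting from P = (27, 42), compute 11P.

Repeated addition: build up to 11P.
2P: tangent at (27, 42): λ = (3·27² + 1)/(2·42) ≡ 44/17. 17⁻¹ ≡ 4 (mod 67) since 17·4 = 68 ≡ 1, so λ ≡ 44·4 ≡ 42.
  x = λ² - 27 - 27 = 1764 - 54 ≡ 35; y = λ·(27 - 35) - 42 ≡ 24. → (35, 24)
3P: (35, 24) + (27, 42). λ = (42 - 24)/(27 - 35) ≡ 18/59 mod 67. 59⁻¹ ≡ 25 (mod 67), so λ ≡ 48.
  x = λ² - 35 - 27 = 2304 - 62 ≡ 31; y = λ·(35 - 31) - 24 ≡ 34. → (31, 34)
4P: (31, 34) + (27, 42). λ = (42 - 34)/(27 - 31) ≡ 8/63 mod 67. 63⁻¹ ≡ 50 (mod 67) since 63·50 = 3150 ≡ 1, so λ ≡ 65.
  x = λ² - 31 - 27 = 4225 - 58 ≡ 13; y = λ·(31 - 13) - 34 ≡ 64. → (13, 64)
5P: (13, 64) + (27, 42). λ = (42 - 64)/(27 - 13) ≡ 45/14 mod 67. 14⁻¹ ≡ 24 (mod 67), so λ ≡ 8.
  x = λ² - 13 - 27 = 64 - 40 ≡ 24; y = λ·(13 - 24) - 64 ≡ 49. → (24, 49)
6P: (24, 49) + (27, 42). λ = (42 - 49)/(27 - 24) ≡ 60/3 mod 67. 3⁻¹ ≡ 45 (mod 67), so λ ≡ 20.
  x = λ² - 24 - 27 = 400 - 51 ≡ 14; y = λ·(24 - 14) - 49 ≡ 17. → (14, 17)
7P: (14, 17) + (27, 42). λ = (42 - 17)/(27 - 14) ≡ 25/13 mod 67. 13⁻¹ ≡ 31 (mod 67) since 13·31 = 403 ≡ 1, so λ ≡ 38.
  x = λ² - 14 - 27 = 1444 - 41 ≡ 63; y = λ·(14 - 63) - 17 ≡ 64. → (63, 64)
8P: (63, 64) + (27, 42). λ = (42 - 64)/(27 - 63) ≡ 45/31 mod 67. 31⁻¹ ≡ 13 (mod 67) since 31·13 = 403 ≡ 1, so λ ≡ 49.
  x = λ² - 63 - 27 = 2401 - 90 ≡ 33; y = λ·(63 - 33) - 64 ≡ 66. → (33, 66)
9P: (33, 66) + (27, 42). λ = (42 - 66)/(27 - 33) ≡ 43/61 mod 67. 61⁻¹ ≡ 11 (mod 67) since 61·11 = 671 ≡ 1, so λ ≡ 4.
  x = λ² - 33 - 27 = 16 - 60 ≡ 23; y = λ·(33 - 23) - 66 ≡ 41. → (23, 41)
10P: (23, 41) + (27, 42). λ = (42 - 41)/(27 - 23) ≡ 1/4 mod 67. 4⁻¹ ≡ 17 (mod 67) since 4·17 = 68 ≡ 1, so λ ≡ 17.
  x = λ² - 23 - 27 = 289 - 50 ≡ 38; y = λ·(23 - 38) - 41 ≡ 39. → (38, 39)
11P: (38, 39) + (27, 42). λ = (42 - 39)/(27 - 38) ≡ 3/56 mod 67. 56⁻¹ ≡ 6 (mod 67), so λ ≡ 18.
  x = λ² - 38 - 27 = 324 - 65 ≡ 58; y = λ·(38 - 58) - 39 ≡ 3. → (58, 3)

(58, 3)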